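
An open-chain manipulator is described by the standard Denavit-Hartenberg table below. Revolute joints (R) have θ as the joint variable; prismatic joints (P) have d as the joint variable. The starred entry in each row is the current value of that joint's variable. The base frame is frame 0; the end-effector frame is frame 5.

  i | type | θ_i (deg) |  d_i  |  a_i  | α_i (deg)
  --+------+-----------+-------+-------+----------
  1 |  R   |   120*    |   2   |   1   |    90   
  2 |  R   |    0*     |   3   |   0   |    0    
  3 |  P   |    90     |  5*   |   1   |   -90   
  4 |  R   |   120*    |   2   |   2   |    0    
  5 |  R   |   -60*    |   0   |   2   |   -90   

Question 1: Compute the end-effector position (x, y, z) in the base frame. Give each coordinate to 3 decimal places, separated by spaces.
4.428 1.402 3.000

after link 1: o_1 = (-0.5000, 0.8660, 2.0000)
after link 2: o_2 = (2.0981, 2.3660, 2.0000)
after link 3: o_3 = (6.4282, 4.8660, 3.0000)
after link 4: o_4 = (5.9282, 2.2679, 2.0000)
after link 5: o_5 = (4.4282, 1.4019, 3.0000)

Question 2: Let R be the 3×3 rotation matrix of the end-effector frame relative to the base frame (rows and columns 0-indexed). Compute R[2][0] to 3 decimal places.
End-effector x-axis (col 0 of R) = (-0.7500,-0.4330,0.5000)
R[2][0] = 0.5000

0.500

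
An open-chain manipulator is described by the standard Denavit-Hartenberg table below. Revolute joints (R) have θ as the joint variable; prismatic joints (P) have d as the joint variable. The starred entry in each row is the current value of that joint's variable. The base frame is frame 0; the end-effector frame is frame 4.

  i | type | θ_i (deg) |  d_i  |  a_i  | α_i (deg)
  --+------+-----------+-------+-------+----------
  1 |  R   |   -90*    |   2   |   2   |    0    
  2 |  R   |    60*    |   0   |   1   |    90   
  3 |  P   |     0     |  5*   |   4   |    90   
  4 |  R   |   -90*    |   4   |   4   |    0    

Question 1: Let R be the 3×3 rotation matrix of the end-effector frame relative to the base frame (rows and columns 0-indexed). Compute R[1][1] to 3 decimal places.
-0.500

End-effector y-axis (col 1 of R) = (0.8660,-0.5000,0.0000)
R[1][1] = -0.5000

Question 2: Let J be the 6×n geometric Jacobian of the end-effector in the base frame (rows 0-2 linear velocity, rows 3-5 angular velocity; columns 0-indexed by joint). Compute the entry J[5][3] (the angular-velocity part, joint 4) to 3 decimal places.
axis z_3 = (-0.0000,-0.0000,-1.0000); lever o_n−o_3 = (2.0000,3.4641,-4.0000)
cross product → J_v[:, 3] = (3.4641,-2.0000,0.0000)
J_ω[:, 3] = z_3
entry J[5][3] = -1.0000

-1.000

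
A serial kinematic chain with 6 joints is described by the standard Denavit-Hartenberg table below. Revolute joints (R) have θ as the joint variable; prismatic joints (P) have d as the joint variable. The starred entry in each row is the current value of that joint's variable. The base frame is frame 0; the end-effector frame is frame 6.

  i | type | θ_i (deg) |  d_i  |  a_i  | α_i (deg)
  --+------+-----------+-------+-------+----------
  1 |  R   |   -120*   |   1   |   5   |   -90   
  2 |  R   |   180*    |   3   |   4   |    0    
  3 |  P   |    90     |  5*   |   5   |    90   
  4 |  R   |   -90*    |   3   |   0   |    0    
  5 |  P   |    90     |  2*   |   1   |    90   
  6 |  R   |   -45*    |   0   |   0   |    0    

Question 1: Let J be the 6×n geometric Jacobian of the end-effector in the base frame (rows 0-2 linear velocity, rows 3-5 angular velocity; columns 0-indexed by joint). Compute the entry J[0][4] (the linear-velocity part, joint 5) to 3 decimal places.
0.500

prismatic axis z_4 = (0.5000,0.8660,-0.0000)
J_v[:, 4] = z_4; J_ω[:, 4] = (0,0,0)
entry J[0][4] = 0.5000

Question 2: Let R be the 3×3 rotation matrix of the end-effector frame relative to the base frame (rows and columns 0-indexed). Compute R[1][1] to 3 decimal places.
End-effector y-axis (col 1 of R) = (0.3536,0.6124,0.7071)
R[1][1] = 0.6124

0.612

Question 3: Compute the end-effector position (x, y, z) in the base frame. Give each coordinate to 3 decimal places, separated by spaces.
8.928 -0.536 7.000

after link 1: o_1 = (-2.5000, -4.3301, 1.0000)
after link 2: o_2 = (2.0981, -2.3660, 1.0000)
after link 3: o_3 = (6.4282, -4.8660, 6.0000)
after link 4: o_4 = (7.9282, -2.2679, 6.0000)
after link 5: o_5 = (8.9282, -0.5359, 7.0000)
after link 6: o_6 = (8.9282, -0.5359, 7.0000)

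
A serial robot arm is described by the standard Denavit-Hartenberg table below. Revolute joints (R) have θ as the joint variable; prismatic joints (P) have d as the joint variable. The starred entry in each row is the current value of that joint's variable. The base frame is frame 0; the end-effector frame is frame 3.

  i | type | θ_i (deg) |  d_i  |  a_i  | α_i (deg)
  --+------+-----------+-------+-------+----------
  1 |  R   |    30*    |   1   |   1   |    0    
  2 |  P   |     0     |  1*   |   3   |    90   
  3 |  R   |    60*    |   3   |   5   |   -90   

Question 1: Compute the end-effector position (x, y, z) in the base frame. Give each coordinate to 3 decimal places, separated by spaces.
7.129 0.652 6.330

after link 1: o_1 = (0.8660, 0.5000, 1.0000)
after link 2: o_2 = (3.4641, 2.0000, 2.0000)
after link 3: o_3 = (7.1292, 0.6519, 6.3301)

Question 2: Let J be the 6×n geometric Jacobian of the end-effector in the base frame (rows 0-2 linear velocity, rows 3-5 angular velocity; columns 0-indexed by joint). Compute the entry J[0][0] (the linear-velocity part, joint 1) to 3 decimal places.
-0.652

axis z_0 = ẑ; lever o_n−o_0 = (7.1292,0.6519,6.3301)
cross product → J_v[:, 0] = (-0.6519,7.1292,0.0000)
J_ω[:, 0] = z_0
entry J[0][0] = -0.6519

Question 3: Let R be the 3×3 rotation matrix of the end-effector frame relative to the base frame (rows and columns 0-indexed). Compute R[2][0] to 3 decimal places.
End-effector x-axis (col 0 of R) = (0.4330,0.2500,0.8660)
R[2][0] = 0.8660

0.866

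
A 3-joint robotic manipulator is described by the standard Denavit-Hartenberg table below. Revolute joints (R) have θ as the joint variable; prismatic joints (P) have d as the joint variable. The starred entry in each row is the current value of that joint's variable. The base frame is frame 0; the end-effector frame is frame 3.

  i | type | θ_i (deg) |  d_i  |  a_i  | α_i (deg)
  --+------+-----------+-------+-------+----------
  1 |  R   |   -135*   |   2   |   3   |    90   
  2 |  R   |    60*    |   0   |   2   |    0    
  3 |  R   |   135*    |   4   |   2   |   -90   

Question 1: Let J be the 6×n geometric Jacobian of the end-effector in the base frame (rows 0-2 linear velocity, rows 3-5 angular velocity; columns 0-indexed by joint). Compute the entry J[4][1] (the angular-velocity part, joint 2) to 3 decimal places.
axis z_1 = (-0.7071,0.7071,0.0000); lever o_n−o_1 = (-2.1695,3.4873,1.2144)
cross product → J_v[:, 1] = (0.8587,0.8587,-0.9319)
J_ω[:, 1] = z_1
entry J[4][1] = 0.7071

0.707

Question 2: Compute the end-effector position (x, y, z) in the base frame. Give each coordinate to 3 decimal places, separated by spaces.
after link 1: o_1 = (-2.1213, -2.1213, 2.0000)
after link 2: o_2 = (-2.8284, -2.8284, 3.7321)
after link 3: o_3 = (-4.2908, 1.3660, 3.2144)

-4.291 1.366 3.214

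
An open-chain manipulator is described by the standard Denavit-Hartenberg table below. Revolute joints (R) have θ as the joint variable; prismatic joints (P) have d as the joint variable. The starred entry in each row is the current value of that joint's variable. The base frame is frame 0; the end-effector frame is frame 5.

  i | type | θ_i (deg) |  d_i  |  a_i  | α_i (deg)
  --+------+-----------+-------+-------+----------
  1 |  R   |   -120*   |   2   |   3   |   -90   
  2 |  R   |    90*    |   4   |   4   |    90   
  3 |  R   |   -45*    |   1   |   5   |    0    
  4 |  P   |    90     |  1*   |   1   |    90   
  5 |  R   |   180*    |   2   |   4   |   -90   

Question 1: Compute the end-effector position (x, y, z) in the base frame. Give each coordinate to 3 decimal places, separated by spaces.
after link 1: o_1 = (-1.5000, -2.5981, 2.0000)
after link 2: o_2 = (1.9641, -4.5981, -2.0000)
after link 3: o_3 = (-1.5978, -3.6963, -5.5355)
after link 4: o_4 = (-1.4854, -4.9159, -6.2426)
after link 5: o_5 = (-5.1596, -2.7946, -4.8284)

-5.160 -2.795 -4.828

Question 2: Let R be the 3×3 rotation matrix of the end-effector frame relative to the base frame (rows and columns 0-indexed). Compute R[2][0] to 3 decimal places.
End-effector x-axis (col 0 of R) = (-0.6124,0.3536,0.7071)
R[2][0] = 0.7071

0.707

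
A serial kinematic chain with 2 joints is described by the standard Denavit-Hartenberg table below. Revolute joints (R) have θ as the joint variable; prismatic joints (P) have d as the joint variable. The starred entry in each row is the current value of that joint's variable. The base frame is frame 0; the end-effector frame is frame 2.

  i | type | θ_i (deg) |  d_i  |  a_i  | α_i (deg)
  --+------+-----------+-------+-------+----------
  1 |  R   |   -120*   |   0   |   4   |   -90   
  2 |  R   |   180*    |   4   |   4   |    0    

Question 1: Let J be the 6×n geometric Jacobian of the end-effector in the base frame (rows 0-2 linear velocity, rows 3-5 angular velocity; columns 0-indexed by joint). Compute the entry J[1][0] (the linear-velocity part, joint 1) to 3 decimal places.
3.464

axis z_0 = ẑ; lever o_n−o_0 = (3.4641,-2.0000,-0.0000)
cross product → J_v[:, 0] = (2.0000,3.4641,-0.0000)
J_ω[:, 0] = z_0
entry J[1][0] = 3.4641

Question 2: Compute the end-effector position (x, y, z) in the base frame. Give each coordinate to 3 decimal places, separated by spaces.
after link 1: o_1 = (-2.0000, -3.4641, 0.0000)
after link 2: o_2 = (3.4641, -2.0000, -0.0000)

3.464 -2.000 -0.000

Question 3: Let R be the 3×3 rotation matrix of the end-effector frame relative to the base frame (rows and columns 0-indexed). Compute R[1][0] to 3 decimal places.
End-effector x-axis (col 0 of R) = (0.5000,0.8660,-0.0000)
R[1][0] = 0.8660

0.866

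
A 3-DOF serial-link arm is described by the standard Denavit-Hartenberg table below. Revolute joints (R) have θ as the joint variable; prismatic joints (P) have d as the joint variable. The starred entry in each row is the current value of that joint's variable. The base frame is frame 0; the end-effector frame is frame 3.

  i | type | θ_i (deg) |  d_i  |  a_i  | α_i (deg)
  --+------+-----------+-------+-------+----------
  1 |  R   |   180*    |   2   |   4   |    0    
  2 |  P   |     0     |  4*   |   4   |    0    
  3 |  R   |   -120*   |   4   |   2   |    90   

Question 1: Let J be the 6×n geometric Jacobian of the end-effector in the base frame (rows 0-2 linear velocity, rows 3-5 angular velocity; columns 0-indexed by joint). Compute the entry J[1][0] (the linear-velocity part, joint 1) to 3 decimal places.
axis z_0 = ẑ; lever o_n−o_0 = (-7.0000,1.7321,10.0000)
cross product → J_v[:, 0] = (-1.7321,-7.0000,0.0000)
J_ω[:, 0] = z_0
entry J[1][0] = -7.0000

-7.000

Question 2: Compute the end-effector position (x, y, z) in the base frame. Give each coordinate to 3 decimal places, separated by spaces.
after link 1: o_1 = (-4.0000, 0.0000, 2.0000)
after link 2: o_2 = (-8.0000, 0.0000, 6.0000)
after link 3: o_3 = (-7.0000, 1.7321, 10.0000)

-7.000 1.732 10.000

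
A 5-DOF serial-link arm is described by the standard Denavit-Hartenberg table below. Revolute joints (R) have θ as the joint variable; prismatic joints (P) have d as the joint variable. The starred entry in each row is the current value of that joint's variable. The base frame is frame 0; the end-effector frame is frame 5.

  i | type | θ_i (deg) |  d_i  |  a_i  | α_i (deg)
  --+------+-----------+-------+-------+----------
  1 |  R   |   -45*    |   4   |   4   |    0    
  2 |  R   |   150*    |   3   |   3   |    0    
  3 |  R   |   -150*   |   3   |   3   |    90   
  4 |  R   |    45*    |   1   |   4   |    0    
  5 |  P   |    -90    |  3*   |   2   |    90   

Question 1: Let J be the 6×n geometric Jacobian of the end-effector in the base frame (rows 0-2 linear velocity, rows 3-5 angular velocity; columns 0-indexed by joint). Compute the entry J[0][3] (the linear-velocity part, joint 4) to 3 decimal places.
-1.000

axis z_3 = (-0.7071,-0.7071,0.0000); lever o_n−o_3 = (0.1716,-5.8284,1.4142)
cross product → J_v[:, 3] = (-1.0000,1.0000,4.2426)
J_ω[:, 3] = z_3
entry J[0][3] = -1.0000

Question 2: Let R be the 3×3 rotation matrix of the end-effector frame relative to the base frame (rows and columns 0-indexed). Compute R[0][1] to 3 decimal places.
-0.707

End-effector y-axis (col 1 of R) = (-0.7071,-0.7071,0.0000)
R[0][1] = -0.7071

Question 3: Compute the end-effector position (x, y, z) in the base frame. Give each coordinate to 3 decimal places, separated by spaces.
4.345 -7.880 11.414

after link 1: o_1 = (2.8284, -2.8284, 4.0000)
after link 2: o_2 = (2.0520, 0.0694, 7.0000)
after link 3: o_3 = (4.1733, -2.0520, 10.0000)
after link 4: o_4 = (5.4662, -4.7591, 12.8284)
after link 5: o_5 = (4.3449, -7.8804, 11.4142)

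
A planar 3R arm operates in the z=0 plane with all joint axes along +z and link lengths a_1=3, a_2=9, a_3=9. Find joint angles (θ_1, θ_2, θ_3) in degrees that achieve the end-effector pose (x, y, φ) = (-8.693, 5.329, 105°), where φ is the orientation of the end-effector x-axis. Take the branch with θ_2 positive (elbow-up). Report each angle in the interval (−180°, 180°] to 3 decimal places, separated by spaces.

wrist centre = target − a_3·(cos φ, sin φ) = (-6.3636, -3.3643)
cos θ_2 = (51.8145−3²−9²)/(2·3·9) = -0.7071; θ_2 = 135.0026° (elbow-up)
β = atan2(-3.3643,-6.3636) = -152.1354°; ψ = atan2(6.3637,-3.3642) = 117.8638°
θ_1 = β − ψ = -269.9993°
θ_3 = φ − θ_1 − θ_2 = -120.0033° (wrapped to (-180°,180°])

90.001 135.003 -120.003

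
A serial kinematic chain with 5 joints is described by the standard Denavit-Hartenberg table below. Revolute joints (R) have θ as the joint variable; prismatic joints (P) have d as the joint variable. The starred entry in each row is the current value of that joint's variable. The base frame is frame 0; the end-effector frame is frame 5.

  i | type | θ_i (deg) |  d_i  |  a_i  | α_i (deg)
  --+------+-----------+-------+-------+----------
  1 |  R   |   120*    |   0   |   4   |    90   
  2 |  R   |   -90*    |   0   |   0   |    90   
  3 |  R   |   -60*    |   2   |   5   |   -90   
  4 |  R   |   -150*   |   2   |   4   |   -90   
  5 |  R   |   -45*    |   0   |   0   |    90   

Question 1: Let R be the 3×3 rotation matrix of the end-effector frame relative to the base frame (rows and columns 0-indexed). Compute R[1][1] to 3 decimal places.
-0.967

End-effector y-axis (col 1 of R) = (0.0580,-0.9665,-0.2500)
R[1][1] = -0.9665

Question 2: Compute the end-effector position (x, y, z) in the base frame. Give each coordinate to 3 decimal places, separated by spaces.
-0.286 -0.165 -2.500

after link 1: o_1 = (-2.0000, 3.4641, 0.0000)
after link 2: o_2 = (-2.0000, 3.4641, 0.0000)
after link 3: o_3 = (-4.7500, -0.4330, -2.5000)
after link 4: o_4 = (-0.2859, -0.1651, -2.5000)
after link 5: o_5 = (-0.2859, -0.1651, -2.5000)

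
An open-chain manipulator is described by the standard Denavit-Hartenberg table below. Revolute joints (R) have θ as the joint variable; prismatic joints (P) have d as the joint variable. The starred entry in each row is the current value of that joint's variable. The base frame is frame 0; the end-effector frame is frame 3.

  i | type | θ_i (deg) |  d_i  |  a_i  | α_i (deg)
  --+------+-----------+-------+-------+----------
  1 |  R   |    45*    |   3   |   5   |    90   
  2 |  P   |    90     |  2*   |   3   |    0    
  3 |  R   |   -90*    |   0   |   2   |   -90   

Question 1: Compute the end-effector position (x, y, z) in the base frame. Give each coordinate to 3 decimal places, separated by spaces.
after link 1: o_1 = (3.5355, 3.5355, 3.0000)
after link 2: o_2 = (4.9497, 2.1213, 6.0000)
after link 3: o_3 = (6.3640, 3.5355, 6.0000)

6.364 3.536 6.000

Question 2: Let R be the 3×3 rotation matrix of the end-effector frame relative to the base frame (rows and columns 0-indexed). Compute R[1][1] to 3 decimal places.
0.707

End-effector y-axis (col 1 of R) = (-0.7071,0.7071,0.0000)
R[1][1] = 0.7071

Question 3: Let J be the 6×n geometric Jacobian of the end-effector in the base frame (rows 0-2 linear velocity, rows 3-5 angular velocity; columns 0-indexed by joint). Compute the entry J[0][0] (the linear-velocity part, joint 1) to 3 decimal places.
-3.536

axis z_0 = ẑ; lever o_n−o_0 = (6.3640,3.5355,6.0000)
cross product → J_v[:, 0] = (-3.5355,6.3640,0.0000)
J_ω[:, 0] = z_0
entry J[0][0] = -3.5355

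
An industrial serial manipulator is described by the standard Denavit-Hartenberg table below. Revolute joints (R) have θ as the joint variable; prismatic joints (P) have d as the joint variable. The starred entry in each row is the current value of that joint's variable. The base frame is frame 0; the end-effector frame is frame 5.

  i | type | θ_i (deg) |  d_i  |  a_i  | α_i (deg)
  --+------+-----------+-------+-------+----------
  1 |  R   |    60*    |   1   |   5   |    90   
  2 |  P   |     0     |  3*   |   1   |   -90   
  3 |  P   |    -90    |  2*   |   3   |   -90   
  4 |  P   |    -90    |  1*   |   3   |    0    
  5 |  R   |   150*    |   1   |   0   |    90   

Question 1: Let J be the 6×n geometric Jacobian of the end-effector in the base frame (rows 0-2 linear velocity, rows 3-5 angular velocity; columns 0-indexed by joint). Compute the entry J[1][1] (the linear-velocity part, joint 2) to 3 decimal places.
-0.500

prismatic axis z_1 = (0.8660,-0.5000,0.0000)
J_v[:, 1] = z_1; J_ω[:, 1] = (0,0,0)
entry J[1][1] = -0.5000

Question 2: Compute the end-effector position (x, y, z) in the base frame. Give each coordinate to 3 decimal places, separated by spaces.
after link 1: o_1 = (2.5000, 4.3301, 1.0000)
after link 2: o_2 = (5.5981, 3.6962, 1.0000)
after link 3: o_3 = (8.1962, 2.1962, 3.0000)
after link 4: o_4 = (8.6962, 3.0622, 6.0000)
after link 5: o_5 = (9.1962, 3.9282, 6.0000)

9.196 3.928 6.000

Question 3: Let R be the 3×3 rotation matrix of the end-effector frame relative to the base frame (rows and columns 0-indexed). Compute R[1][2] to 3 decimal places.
-0.433

End-effector z-axis (col 2 of R) = (0.7500,-0.4330,0.5000)
R[1][2] = -0.4330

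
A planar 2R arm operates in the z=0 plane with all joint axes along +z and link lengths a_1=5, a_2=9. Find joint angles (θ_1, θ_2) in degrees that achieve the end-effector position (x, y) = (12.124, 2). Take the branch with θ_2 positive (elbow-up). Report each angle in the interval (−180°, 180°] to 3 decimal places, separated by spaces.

-30.004 60.006

cos θ_2 = (150.9914−5²−9²)/(2·5·9) = 0.4999; θ_2 = 60.0063° (elbow-up)
β = atan2(2.0000,12.1240) = 9.3673°; ψ = atan2(7.7947,9.4991) = 39.3713°
θ_1 = β − ψ = -30.0041°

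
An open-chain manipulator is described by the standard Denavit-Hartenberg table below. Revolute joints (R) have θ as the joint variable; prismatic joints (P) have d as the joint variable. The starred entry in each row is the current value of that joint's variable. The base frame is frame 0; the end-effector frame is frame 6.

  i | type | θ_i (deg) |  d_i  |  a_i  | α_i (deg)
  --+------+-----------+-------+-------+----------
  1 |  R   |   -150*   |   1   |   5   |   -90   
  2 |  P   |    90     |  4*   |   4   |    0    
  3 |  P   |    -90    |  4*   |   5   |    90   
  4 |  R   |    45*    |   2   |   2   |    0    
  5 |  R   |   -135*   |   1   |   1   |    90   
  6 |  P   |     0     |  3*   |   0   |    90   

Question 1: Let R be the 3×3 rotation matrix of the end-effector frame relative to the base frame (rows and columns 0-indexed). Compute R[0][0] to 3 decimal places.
End-effector x-axis (col 0 of R) = (-0.5000,0.8660,0.0000)
R[0][0] = -0.5000

-0.500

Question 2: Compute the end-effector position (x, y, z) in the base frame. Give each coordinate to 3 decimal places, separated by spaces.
-3.080 -11.494 0.000

after link 1: o_1 = (-4.3301, -2.5000, 1.0000)
after link 2: o_2 = (-2.3301, -5.9641, -3.0000)
after link 3: o_3 = (-4.6603, -11.9282, -3.0000)
after link 4: o_4 = (-5.1779, -13.8601, -1.0000)
after link 5: o_5 = (-5.6779, -12.9940, 0.0000)
after link 6: o_6 = (-3.0798, -11.4940, 0.0000)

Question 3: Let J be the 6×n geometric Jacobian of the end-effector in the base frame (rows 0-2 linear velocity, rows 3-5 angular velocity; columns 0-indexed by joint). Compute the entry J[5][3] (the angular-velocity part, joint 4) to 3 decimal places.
1.000

axis z_3 = (0.0000,0.0000,1.0000); lever o_n−o_3 = (1.5804,0.4342,3.0000)
cross product → J_v[:, 3] = (-0.4342,1.5804,0.0000)
J_ω[:, 3] = z_3
entry J[5][3] = 1.0000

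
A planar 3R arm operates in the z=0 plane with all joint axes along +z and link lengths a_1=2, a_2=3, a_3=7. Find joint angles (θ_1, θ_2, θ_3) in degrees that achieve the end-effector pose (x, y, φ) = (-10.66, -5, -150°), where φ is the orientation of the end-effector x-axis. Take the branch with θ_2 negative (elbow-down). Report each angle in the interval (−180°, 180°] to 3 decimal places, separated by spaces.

-143.850 -30.022 23.873

wrist centre = target − a_3·(cos φ, sin φ) = (-4.5978, -1.5000)
cos θ_2 = (23.3900−2²−3²)/(2·2·3) = 0.8658; θ_2 = -30.0223° (elbow-down)
β = atan2(-1.5000,-4.5978) = -161.9315°; ψ = atan2(-1.5010,4.5975) = -18.0811°
θ_1 = β − ψ = -143.8505°
θ_3 = φ − θ_1 − θ_2 = 23.8728° (wrapped to (-180°,180°])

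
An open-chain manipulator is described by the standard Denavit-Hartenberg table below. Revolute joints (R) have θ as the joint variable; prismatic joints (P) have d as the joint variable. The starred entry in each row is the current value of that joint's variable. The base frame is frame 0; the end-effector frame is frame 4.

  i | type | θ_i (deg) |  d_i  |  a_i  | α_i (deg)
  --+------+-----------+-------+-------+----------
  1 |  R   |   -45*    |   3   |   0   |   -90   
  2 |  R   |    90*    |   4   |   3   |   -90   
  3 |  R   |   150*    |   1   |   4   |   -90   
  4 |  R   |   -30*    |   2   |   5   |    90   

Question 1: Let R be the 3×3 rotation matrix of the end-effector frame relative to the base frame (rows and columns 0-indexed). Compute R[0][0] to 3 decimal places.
End-effector x-axis (col 0 of R) = (-0.6597,0.0474,0.7500)
R[0][0] = -0.6597

-0.660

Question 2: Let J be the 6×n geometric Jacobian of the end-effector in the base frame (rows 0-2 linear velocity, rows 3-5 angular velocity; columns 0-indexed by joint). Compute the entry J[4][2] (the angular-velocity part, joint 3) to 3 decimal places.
0.707

axis z_2 = (-0.7071,0.7071,-0.0000); lever o_n−o_2 = (-4.1953,0.7545,8.2141)
cross product → J_v[:, 2] = (5.8082,5.8082,2.4330)
J_ω[:, 2] = z_2
entry J[4][2] = 0.7071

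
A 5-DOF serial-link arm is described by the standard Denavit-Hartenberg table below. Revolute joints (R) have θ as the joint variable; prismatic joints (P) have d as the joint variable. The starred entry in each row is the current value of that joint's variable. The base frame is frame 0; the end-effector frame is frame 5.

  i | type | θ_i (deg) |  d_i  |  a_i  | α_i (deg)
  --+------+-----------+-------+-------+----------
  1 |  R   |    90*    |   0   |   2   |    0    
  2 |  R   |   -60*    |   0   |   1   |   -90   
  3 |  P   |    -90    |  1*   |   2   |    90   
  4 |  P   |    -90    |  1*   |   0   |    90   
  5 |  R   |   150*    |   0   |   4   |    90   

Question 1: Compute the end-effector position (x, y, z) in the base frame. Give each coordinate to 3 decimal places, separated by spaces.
-3.964 4.866 2.000

after link 1: o_1 = (0.0000, 2.0000, 0.0000)
after link 2: o_2 = (0.8660, 2.5000, 0.0000)
after link 3: o_3 = (0.3660, 3.3660, 2.0000)
after link 4: o_4 = (-0.5000, 2.8660, 2.0000)
after link 5: o_5 = (-3.9641, 4.8660, 2.0000)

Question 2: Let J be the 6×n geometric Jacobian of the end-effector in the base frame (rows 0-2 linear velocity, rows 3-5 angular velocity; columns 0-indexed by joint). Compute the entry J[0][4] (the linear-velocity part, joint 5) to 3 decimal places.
axis z_4 = (-0.0000,-0.0000,-1.0000); lever o_n−o_4 = (-3.4641,2.0000,0.0000)
cross product → J_v[:, 4] = (2.0000,3.4641,-0.0000)
J_ω[:, 4] = z_4
entry J[0][4] = 2.0000

2.000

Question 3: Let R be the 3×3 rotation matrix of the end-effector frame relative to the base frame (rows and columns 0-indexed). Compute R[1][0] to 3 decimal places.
0.500

End-effector x-axis (col 0 of R) = (-0.8660,0.5000,0.0000)
R[1][0] = 0.5000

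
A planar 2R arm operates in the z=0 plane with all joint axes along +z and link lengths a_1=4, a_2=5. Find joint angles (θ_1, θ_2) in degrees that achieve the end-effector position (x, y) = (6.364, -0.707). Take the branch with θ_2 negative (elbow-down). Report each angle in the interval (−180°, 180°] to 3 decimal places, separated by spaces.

45.001 -90.000

cos θ_2 = (41.0003−4²−5²)/(2·4·5) = 0.0000; θ_2 = -89.9995° (elbow-down)
β = atan2(-0.7070,6.3640) = -6.3392°; ψ = atan2(-5.0000,4.0000) = -51.3399°
θ_1 = β − ψ = 45.0007°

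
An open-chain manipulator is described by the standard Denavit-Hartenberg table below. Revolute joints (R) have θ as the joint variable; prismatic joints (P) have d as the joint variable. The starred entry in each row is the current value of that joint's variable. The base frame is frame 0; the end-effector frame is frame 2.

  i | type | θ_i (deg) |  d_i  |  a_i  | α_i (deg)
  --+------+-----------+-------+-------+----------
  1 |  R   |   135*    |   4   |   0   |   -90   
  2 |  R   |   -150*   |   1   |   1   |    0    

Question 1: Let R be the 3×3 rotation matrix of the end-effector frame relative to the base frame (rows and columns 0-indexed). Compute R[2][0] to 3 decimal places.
0.500

End-effector x-axis (col 0 of R) = (0.6124,-0.6124,0.5000)
R[2][0] = 0.5000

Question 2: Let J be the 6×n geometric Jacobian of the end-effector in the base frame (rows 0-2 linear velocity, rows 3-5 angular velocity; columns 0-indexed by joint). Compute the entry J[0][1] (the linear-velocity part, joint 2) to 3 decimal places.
axis z_1 = (-0.7071,-0.7071,0.0000); lever o_n−o_1 = (-0.0947,-1.3195,0.5000)
cross product → J_v[:, 1] = (-0.3536,0.3536,0.8660)
J_ω[:, 1] = z_1
entry J[0][1] = -0.3536

-0.354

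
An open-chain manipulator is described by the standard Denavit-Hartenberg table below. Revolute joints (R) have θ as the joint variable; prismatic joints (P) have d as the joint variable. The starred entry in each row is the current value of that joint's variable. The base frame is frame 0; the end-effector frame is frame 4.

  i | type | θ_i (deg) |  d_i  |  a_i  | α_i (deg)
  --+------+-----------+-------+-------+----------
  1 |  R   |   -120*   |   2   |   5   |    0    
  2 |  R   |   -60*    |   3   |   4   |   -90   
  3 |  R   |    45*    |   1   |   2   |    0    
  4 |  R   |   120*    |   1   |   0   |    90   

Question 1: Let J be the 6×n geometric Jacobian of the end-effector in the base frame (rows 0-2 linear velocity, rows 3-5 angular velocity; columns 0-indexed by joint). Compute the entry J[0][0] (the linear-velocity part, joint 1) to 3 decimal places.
6.330

axis z_0 = ẑ; lever o_n−o_0 = (-7.9142,-6.3301,3.5858)
cross product → J_v[:, 0] = (6.3301,-7.9142,0.0000)
J_ω[:, 0] = z_0
entry J[0][0] = 6.3301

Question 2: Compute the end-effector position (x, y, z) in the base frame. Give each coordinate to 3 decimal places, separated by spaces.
-7.914 -6.330 3.586

after link 1: o_1 = (-2.5000, -4.3301, 2.0000)
after link 2: o_2 = (-6.5000, -4.3301, 5.0000)
after link 3: o_3 = (-7.9142, -5.3301, 3.5858)
after link 4: o_4 = (-7.9142, -6.3301, 3.5858)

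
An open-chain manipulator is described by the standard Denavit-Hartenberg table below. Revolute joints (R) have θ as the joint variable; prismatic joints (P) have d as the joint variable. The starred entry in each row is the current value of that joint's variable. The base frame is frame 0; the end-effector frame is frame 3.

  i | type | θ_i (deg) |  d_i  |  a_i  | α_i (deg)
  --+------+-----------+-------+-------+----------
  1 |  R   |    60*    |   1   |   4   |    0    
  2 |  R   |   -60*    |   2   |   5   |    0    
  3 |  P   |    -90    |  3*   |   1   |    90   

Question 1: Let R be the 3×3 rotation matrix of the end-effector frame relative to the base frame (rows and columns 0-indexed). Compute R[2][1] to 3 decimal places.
End-effector y-axis (col 1 of R) = (0.0000,0.0000,1.0000)
R[2][1] = 1.0000

1.000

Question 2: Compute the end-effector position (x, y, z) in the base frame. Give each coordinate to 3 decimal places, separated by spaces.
after link 1: o_1 = (2.0000, 3.4641, 1.0000)
after link 2: o_2 = (7.0000, 3.4641, 3.0000)
after link 3: o_3 = (7.0000, 2.4641, 6.0000)

7.000 2.464 6.000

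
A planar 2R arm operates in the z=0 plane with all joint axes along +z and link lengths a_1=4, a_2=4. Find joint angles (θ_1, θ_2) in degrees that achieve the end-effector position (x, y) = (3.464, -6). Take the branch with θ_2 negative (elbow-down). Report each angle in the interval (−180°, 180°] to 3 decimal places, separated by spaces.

cos θ_2 = (47.9993−4²−4²)/(2·4·4) = 0.5000; θ_2 = -60.0015° (elbow-down)
β = atan2(-6.0000,3.4640) = -60.0007°; ψ = atan2(-3.4642,5.9999) = -30.0007°
θ_1 = β − ψ = -30.0000°

-30.000 -60.001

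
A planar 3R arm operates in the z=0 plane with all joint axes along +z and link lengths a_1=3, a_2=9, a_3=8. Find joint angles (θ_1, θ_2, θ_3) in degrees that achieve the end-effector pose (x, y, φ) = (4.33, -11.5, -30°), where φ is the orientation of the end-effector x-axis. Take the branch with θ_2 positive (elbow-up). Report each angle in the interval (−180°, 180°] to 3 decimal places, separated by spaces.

150.000 119.999 60.001

wrist centre = target − a_3·(cos φ, sin φ) = (-2.5982, -7.5000)
cos θ_2 = (63.0007−3²−9²)/(2·3·9) = -0.5000; θ_2 = 119.9992° (elbow-up)
β = atan2(-7.5000,-2.5982) = -109.1075°; ψ = atan2(7.7943,-1.4999) = 100.8925°
θ_1 = β − ψ = -210.0000°
θ_3 = φ − θ_1 − θ_2 = 60.0008° (wrapped to (-180°,180°])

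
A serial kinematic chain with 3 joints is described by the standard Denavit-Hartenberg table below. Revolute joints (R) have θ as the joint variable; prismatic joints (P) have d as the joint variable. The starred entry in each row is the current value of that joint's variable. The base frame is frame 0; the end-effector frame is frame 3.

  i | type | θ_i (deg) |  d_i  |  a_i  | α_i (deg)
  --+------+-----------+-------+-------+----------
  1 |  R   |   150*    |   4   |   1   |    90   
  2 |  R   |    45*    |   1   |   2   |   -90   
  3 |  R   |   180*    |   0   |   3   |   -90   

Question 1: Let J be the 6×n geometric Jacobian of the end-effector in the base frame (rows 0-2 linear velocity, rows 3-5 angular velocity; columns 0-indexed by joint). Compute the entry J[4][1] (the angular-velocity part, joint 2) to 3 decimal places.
0.866

axis z_1 = (0.5000,0.8660,0.0000); lever o_n−o_1 = (1.1124,0.5125,-0.7071)
cross product → J_v[:, 1] = (-0.6124,0.3536,-0.7071)
J_ω[:, 1] = z_1
entry J[4][1] = 0.8660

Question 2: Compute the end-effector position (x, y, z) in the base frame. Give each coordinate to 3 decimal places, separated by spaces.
after link 1: o_1 = (-0.8660, 0.5000, 4.0000)
after link 2: o_2 = (-1.5908, 2.0731, 5.4142)
after link 3: o_3 = (0.2463, 1.0125, 3.2929)

0.246 1.012 3.293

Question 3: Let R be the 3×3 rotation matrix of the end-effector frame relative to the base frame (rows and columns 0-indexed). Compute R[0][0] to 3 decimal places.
End-effector x-axis (col 0 of R) = (0.6124,-0.3536,-0.7071)
R[0][0] = 0.6124

0.612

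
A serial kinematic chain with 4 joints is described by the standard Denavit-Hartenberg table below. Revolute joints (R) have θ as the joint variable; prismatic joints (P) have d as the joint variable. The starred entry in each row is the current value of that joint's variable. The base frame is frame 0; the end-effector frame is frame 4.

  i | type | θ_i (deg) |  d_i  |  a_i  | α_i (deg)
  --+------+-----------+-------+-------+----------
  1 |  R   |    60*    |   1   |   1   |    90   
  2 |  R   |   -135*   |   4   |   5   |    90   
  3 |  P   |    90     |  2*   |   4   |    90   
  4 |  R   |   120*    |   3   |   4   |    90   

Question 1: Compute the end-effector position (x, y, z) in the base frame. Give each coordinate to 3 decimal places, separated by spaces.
after link 1: o_1 = (0.5000, 0.8660, 1.0000)
after link 2: o_2 = (2.1963, -4.1958, -2.5355)
after link 3: o_3 = (4.9533, -7.4206, -1.1213)
after link 4: o_4 = (0.9359, -10.3790, -0.7932)

0.936 -10.379 -0.793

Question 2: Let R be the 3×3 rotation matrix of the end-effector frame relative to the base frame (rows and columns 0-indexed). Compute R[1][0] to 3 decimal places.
End-effector x-axis (col 0 of R) = (-0.7392,-0.2803,0.6124)
R[1][0] = -0.2803

-0.280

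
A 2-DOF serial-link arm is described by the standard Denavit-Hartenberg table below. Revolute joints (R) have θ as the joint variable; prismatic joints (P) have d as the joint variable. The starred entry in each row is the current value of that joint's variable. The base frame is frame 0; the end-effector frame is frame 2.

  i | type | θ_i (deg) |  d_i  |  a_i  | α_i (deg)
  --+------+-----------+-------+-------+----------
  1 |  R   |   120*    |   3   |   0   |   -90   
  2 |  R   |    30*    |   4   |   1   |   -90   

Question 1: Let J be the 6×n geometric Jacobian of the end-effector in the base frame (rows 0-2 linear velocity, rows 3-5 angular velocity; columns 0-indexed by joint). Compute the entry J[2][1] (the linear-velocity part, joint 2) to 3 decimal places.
-0.866

axis z_1 = (-0.8660,-0.5000,0.0000); lever o_n−o_1 = (-3.8971,-1.2500,-0.5000)
cross product → J_v[:, 1] = (0.2500,-0.4330,-0.8660)
J_ω[:, 1] = z_1
entry J[2][1] = -0.8660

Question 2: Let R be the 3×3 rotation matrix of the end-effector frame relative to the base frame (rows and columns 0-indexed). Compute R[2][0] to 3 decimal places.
End-effector x-axis (col 0 of R) = (-0.4330,0.7500,-0.5000)
R[2][0] = -0.5000

-0.500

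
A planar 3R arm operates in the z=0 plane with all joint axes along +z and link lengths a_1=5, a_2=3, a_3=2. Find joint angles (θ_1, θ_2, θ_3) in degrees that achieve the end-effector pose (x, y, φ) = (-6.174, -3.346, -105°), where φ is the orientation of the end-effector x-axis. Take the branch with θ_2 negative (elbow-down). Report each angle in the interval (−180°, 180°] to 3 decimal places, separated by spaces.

wrist centre = target − a_3·(cos φ, sin φ) = (-5.6564, -1.4141)
cos θ_2 = (33.9942−5²−3²)/(2·5·3) = -0.0002; θ_2 = -90.0110° (elbow-down)
β = atan2(-1.4141,-5.6564) = -165.9632°; ψ = atan2(-3.0000,4.9994) = -30.9667°
θ_1 = β − ψ = -134.9965°
θ_3 = φ − θ_1 − θ_2 = 120.0075° (wrapped to (-180°,180°])

-134.997 -90.011 120.008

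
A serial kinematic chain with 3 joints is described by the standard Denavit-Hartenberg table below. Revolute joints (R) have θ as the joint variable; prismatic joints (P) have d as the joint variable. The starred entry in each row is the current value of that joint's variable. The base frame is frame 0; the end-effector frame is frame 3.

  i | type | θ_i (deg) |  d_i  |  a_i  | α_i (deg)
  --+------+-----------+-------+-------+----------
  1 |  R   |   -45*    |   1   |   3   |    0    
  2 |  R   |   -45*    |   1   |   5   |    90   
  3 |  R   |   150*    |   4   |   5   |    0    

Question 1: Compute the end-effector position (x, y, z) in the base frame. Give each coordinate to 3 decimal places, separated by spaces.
-1.879 -2.791 4.500

after link 1: o_1 = (2.1213, -2.1213, 1.0000)
after link 2: o_2 = (2.1213, -7.1213, 2.0000)
after link 3: o_3 = (-1.8787, -2.7912, 4.5000)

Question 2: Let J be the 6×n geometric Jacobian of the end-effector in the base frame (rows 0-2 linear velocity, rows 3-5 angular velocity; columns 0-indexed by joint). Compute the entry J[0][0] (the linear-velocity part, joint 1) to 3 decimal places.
axis z_0 = ẑ; lever o_n−o_0 = (-1.8787,-2.7912,4.5000)
cross product → J_v[:, 0] = (2.7912,-1.8787,0.0000)
J_ω[:, 0] = z_0
entry J[0][0] = 2.7912

2.791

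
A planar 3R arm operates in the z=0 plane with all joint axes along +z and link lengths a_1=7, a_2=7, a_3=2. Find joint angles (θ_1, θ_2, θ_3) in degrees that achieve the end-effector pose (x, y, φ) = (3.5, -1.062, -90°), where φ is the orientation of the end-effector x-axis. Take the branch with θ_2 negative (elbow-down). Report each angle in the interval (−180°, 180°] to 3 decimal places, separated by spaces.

90.003 -150.000 -30.003

wrist centre = target − a_3·(cos φ, sin φ) = (3.5000, 0.9380)
cos θ_2 = (13.1298−7²−7²)/(2·7·7) = -0.8660; θ_2 = -149.9996° (elbow-down)
β = atan2(0.9380,3.5000) = 15.0027°; ψ = atan2(-3.5000,0.9378) = -74.9998°
θ_1 = β − ψ = 90.0025°
θ_3 = φ − θ_1 − θ_2 = -30.0029° (wrapped to (-180°,180°])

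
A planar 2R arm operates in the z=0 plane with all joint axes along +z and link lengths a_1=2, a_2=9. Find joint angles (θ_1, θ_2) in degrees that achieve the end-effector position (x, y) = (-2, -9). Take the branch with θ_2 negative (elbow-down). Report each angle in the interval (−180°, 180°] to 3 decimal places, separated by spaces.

-25.058 -90.000

cos θ_2 = (85.0000−2²−9²)/(2·2·9) = 0.0000; θ_2 = -90.0000° (elbow-down)
β = atan2(-9.0000,-2.0000) = -102.5288°; ψ = atan2(-9.0000,2.0000) = -77.4712°
θ_1 = β − ψ = -25.0576°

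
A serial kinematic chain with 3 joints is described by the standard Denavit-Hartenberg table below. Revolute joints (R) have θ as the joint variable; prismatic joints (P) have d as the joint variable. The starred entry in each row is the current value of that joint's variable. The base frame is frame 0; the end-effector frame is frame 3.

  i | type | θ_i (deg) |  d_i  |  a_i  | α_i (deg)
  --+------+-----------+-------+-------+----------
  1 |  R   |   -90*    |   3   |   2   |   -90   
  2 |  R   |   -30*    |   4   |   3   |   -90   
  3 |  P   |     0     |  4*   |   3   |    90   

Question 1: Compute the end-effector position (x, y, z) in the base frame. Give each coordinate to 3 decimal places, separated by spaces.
4.000 -9.196 2.536

after link 1: o_1 = (0.0000, -2.0000, 3.0000)
after link 2: o_2 = (4.0000, -4.5981, 4.5000)
after link 3: o_3 = (4.0000, -9.1962, 2.5359)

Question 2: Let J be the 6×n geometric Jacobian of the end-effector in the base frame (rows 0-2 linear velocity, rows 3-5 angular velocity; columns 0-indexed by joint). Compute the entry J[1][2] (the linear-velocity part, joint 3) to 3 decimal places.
prismatic axis z_2 = (0.0000,-0.5000,-0.8660)
J_v[:, 2] = z_2; J_ω[:, 2] = (0,0,0)
entry J[1][2] = -0.5000

-0.500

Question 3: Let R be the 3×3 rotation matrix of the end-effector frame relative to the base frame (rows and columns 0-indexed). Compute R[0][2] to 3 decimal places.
End-effector z-axis (col 2 of R) = (1.0000,0.0000,0.0000)
R[0][2] = 1.0000

1.000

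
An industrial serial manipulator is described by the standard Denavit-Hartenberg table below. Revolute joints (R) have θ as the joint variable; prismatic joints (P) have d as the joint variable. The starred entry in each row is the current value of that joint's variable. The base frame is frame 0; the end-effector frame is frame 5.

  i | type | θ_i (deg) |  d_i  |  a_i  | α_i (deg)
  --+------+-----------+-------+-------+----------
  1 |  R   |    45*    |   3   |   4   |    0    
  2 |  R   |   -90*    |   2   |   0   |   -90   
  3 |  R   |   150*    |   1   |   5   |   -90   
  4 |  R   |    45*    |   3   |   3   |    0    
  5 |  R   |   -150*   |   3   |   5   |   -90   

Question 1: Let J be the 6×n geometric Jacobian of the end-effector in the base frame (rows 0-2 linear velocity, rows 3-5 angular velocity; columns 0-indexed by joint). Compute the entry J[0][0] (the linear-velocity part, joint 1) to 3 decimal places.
axis z_0 = ẑ; lever o_n−o_0 = (-0.2392,11.1403,7.2825)
cross product → J_v[:, 0] = (-11.1403,-0.2392,0.0000)
J_ω[:, 0] = z_0
entry J[0][0] = -11.1403

-11.140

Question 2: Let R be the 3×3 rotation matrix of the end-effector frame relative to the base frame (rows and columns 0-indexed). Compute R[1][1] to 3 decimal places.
End-effector y-axis (col 1 of R) = (0.3536,-0.3536,-0.8660)
R[1][1] = -0.3536

-0.354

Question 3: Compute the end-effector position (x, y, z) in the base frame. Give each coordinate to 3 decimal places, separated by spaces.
after link 1: o_1 = (2.8284, 2.8284, 3.0000)
after link 2: o_2 = (2.8284, 2.8284, 5.0000)
after link 3: o_3 = (0.4737, 6.5974, 2.5000)
after link 4: o_4 = (-3.3860, 7.4571, 4.0374)
after link 5: o_5 = (-0.2392, 11.1403, 7.2825)

-0.239 11.140 7.283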